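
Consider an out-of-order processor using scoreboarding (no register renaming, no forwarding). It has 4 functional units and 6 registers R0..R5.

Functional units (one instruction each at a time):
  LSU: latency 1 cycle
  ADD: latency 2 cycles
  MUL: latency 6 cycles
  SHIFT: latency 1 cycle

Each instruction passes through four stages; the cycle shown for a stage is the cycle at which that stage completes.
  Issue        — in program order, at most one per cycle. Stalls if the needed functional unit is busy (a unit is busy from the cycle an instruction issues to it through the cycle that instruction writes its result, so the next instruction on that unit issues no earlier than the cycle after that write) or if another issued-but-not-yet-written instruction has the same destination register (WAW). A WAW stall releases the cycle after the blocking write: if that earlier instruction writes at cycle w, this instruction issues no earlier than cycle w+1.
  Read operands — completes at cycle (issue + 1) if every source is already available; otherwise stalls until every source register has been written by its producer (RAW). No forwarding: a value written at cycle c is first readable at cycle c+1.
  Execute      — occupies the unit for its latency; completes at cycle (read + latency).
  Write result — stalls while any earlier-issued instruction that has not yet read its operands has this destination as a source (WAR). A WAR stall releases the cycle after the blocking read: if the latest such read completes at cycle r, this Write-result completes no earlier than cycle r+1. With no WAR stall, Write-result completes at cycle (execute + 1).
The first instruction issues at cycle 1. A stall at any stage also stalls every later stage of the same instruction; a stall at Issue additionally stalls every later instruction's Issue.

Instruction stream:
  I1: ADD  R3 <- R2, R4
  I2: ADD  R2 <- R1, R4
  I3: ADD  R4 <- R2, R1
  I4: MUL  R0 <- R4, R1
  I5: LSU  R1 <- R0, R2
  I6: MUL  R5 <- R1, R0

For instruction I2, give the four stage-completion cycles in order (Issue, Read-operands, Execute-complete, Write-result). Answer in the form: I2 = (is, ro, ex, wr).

I2 = (6, 7, 9, 10)

[1] I1 dispatched to ADD
[2] I1 operands ready
[4] I1 complete
[5] R3←I1
[6] I2 dispatched to ADD
[7] I2 operands ready
[9] I2 complete
[10] R2←I2
[11] I3 dispatched to ADD
[12] I3 operands ready · I4 dispatched to MUL
[13] I5 dispatched to LSU
[14] I3 complete
[15] R4←I3
[16] I4 operands ready
[22] I4 complete
[23] R0←I4
[24] I5 operands ready · I6 dispatched to MUL
[25] I5 complete
[26] R1←I5
[27] I6 operands ready
[33] I6 complete
[34] R5←I6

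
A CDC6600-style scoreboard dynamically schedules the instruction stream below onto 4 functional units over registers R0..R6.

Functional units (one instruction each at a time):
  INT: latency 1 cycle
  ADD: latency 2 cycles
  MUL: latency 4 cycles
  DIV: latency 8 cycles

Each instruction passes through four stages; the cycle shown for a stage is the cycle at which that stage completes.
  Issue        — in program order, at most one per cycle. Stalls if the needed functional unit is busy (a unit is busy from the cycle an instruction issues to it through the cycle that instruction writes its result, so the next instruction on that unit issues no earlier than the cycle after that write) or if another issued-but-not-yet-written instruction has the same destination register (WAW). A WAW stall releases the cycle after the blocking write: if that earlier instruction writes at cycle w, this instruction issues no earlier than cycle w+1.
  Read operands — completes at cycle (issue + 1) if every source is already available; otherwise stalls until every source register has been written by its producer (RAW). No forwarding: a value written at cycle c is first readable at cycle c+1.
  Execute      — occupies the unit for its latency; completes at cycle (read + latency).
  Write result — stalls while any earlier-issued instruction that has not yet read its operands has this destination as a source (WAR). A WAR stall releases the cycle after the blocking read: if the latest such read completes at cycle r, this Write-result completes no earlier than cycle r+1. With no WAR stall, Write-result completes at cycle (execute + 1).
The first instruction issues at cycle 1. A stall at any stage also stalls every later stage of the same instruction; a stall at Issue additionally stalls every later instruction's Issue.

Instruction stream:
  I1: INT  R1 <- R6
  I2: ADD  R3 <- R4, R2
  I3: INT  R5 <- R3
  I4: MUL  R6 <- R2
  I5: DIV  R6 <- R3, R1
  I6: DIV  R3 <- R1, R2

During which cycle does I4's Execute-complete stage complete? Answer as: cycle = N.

cycle 1: issue I1 (INT)
cycle 2: I1 read-ops; issue I2 (ADD)
cycle 3: I1 finished on INT; I2 read-ops
cycle 4: I1→R1
cycle 5: I2 finished on ADD; issue I3 (INT)
cycle 6: I2→R3; issue I4 (MUL)
cycle 7: I3 read-ops; I4 read-ops
cycle 8: I3 finished on INT
cycle 9: I3→R5
cycle 11: I4 finished on MUL
cycle 12: I4→R6
cycle 13: issue I5 (DIV)
cycle 14: I5 read-ops
cycle 22: I5 finished on DIV
cycle 23: I5→R6
cycle 24: issue I6 (DIV)
cycle 25: I6 read-ops
cycle 33: I6 finished on DIV
cycle 34: I6→R3

cycle = 11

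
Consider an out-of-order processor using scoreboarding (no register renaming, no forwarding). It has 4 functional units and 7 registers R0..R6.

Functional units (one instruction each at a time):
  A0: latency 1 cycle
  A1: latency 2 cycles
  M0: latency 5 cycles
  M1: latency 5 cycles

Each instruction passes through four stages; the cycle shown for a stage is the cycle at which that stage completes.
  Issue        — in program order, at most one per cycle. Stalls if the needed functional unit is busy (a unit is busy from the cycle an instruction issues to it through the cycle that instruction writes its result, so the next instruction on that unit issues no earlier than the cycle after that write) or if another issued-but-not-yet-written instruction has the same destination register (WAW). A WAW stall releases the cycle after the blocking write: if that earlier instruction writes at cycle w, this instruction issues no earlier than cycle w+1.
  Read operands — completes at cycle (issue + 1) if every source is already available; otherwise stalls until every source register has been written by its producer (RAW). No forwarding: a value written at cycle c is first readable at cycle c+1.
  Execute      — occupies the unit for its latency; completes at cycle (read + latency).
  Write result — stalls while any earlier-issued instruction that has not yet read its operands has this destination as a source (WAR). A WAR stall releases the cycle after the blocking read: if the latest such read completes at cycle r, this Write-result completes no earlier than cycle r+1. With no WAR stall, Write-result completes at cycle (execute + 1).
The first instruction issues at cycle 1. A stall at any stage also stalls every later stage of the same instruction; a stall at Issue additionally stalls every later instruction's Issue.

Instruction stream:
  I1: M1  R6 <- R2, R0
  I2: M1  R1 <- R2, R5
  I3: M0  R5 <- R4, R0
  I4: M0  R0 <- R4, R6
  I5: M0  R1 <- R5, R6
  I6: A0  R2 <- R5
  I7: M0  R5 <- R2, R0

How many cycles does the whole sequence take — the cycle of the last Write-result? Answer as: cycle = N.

cycle = 41

[I1] 1/2/7/8
[I2] 9/10/15/16  (struct: M1 busy until I1 writes@8)
[I3] 10/11/16/17
[I4] 18/19/24/25  (struct: M0 busy until I3 writes@17)
[I5] 26/27/32/33  (struct: M0 busy until I4 writes@25)
[I6] 27/28/29/30
[I7] 34/35/40/41  (struct: M0 busy until I5 writes@33)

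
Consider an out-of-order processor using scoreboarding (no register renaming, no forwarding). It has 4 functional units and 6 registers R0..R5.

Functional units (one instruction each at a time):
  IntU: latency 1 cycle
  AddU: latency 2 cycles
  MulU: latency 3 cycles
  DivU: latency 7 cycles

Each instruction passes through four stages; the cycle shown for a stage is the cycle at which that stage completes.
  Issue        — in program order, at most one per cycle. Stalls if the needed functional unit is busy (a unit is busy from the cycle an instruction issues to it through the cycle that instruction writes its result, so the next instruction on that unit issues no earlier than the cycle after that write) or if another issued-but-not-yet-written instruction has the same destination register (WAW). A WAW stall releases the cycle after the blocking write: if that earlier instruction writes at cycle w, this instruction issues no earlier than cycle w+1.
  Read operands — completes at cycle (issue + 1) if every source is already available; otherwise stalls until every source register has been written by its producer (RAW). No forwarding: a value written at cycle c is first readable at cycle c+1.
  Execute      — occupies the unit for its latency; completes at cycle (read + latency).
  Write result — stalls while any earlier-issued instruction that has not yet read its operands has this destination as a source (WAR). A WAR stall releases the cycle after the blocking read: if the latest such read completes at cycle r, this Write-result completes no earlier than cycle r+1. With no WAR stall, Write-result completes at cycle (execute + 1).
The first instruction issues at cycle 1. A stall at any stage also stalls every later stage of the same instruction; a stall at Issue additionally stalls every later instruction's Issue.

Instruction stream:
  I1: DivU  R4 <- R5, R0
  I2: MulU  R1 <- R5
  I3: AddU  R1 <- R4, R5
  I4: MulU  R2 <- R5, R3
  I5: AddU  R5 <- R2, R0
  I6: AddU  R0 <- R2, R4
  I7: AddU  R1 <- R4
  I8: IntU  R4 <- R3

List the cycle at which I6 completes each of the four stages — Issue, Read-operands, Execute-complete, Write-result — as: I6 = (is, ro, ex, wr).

1) issue 1, read 2, done 9, write 10
2) issue 2, read 3, done 6, write 7
3) issue 8, read 11, done 13, write 14  <WAW R1: wait I2 write@7 / RAW R4: wait I1 write@10>
4) issue 9, read 10, done 13, write 14
5) issue 15, read 16, done 18, write 19  <struct: AddU busy until I3 writes@14>
6) issue 20, read 21, done 23, write 24  <struct: AddU busy until I5 writes@19>
7) issue 25, read 26, done 28, write 29  <struct: AddU busy until I6 writes@24>
8) issue 26, read 27, done 28, write 29

I6 = (20, 21, 23, 24)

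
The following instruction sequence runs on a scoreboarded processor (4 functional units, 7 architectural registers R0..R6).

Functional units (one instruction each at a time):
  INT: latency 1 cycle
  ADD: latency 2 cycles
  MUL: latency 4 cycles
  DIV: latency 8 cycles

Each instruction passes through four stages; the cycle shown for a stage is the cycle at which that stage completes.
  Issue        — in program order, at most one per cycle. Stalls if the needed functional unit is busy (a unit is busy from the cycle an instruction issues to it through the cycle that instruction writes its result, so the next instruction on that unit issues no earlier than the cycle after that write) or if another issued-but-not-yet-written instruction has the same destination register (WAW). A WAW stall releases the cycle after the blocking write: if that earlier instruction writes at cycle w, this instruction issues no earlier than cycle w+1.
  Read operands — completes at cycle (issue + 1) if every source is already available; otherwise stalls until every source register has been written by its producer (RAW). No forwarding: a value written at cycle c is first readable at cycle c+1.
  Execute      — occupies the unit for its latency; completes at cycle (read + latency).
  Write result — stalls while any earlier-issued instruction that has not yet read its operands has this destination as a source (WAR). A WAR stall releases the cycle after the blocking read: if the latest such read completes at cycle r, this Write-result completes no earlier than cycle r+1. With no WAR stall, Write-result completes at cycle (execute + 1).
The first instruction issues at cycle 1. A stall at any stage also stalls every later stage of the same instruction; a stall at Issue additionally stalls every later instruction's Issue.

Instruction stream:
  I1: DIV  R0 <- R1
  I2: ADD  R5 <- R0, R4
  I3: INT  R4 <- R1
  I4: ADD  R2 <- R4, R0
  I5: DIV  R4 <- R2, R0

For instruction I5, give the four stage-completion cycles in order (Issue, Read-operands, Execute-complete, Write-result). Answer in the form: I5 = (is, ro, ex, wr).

I5 = (17, 21, 29, 30)

I1: IS=1 RO=2 EX=10 WR=11
I2: IS=2 RO=12 EX=14 WR=15  [RAW R0: wait I1 write@11]
I3: IS=3 RO=4 EX=5 WR=13  [WAR R4: wait I2 read@12]
I4: IS=16 RO=17 EX=19 WR=20  [struct: ADD busy until I2 writes@15]
I5: IS=17 RO=21 EX=29 WR=30  [RAW R2: wait I4 write@20]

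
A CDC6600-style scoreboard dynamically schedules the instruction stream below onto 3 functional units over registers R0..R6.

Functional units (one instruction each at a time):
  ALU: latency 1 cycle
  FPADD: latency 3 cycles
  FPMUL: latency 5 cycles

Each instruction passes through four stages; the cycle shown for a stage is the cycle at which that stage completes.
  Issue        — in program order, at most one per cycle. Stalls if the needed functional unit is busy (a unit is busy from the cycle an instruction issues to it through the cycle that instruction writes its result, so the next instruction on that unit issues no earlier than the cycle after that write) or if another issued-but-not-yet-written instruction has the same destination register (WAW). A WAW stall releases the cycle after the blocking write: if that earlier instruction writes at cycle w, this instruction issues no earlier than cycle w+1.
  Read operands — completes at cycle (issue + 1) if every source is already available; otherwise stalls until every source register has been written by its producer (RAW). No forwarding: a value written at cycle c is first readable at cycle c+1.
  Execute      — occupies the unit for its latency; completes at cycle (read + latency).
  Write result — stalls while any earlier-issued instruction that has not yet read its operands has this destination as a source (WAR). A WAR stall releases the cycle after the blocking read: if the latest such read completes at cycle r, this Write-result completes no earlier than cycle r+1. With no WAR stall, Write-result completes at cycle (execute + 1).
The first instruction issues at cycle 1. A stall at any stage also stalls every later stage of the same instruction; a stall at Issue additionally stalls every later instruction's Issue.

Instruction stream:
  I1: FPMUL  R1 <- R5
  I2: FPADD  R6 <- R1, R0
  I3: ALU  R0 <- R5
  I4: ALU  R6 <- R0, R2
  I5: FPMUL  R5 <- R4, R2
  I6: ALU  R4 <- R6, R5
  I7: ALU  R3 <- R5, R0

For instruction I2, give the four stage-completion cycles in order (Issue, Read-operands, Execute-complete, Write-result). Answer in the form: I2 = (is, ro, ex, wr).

I2 = (2, 9, 12, 13)

I1  is:1  ro:2  ex:7  wr:8
I2  is:2  ro:9  ex:12  wr:13  — RAW R1: wait I1 write@8
I3  is:3  ro:4  ex:5  wr:10  — WAR R0: wait I2 read@9
I4  is:14  ro:15  ex:16  wr:17  — WAW R6: wait I2 write@13
I5  is:15  ro:16  ex:21  wr:22
I6  is:18  ro:23  ex:24  wr:25  — struct: ALU busy until I4 writes@17, RAW R5: wait I5 write@22
I7  is:26  ro:27  ex:28  wr:29  — struct: ALU busy until I6 writes@25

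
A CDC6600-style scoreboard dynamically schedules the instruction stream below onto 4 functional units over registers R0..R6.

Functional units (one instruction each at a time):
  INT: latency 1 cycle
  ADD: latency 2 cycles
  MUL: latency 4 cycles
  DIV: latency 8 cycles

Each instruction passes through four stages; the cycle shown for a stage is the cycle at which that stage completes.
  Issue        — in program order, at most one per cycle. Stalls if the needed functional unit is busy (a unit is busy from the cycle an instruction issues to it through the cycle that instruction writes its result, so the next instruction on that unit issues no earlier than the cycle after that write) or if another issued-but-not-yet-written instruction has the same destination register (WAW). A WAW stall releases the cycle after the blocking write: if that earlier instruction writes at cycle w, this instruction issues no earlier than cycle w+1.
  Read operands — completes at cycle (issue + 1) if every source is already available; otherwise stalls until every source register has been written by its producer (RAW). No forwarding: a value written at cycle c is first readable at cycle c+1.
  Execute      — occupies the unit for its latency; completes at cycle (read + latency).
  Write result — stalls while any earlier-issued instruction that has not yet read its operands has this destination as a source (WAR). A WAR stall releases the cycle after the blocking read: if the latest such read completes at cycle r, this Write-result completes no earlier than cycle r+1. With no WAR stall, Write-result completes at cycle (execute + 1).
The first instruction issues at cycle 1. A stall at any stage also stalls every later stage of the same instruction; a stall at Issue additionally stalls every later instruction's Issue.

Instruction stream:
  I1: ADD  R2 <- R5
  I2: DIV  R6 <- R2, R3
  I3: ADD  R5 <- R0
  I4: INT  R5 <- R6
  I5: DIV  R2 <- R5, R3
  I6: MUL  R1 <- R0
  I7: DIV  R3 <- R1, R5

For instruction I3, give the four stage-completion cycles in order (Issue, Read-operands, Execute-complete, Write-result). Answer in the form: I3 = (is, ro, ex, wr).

I3 = (6, 7, 9, 10)

[1] I1→ADD
[2] I1 RO, I2→DIV
[4] I1 EX
[5] I1 WR R2
[6] I2 RO, I3→ADD
[7] I3 RO
[9] I3 EX
[10] I3 WR R5
[11] I4→INT
[14] I2 EX
[15] I2 WR R6
[16] I4 RO, I5→DIV
[17] I4 EX, I6→MUL
[18] I4 WR R5, I6 RO
[19] I5 RO
[22] I6 EX
[23] I6 WR R1
[27] I5 EX
[28] I5 WR R2
[29] I7→DIV
[30] I7 RO
[38] I7 EX
[39] I7 WR R3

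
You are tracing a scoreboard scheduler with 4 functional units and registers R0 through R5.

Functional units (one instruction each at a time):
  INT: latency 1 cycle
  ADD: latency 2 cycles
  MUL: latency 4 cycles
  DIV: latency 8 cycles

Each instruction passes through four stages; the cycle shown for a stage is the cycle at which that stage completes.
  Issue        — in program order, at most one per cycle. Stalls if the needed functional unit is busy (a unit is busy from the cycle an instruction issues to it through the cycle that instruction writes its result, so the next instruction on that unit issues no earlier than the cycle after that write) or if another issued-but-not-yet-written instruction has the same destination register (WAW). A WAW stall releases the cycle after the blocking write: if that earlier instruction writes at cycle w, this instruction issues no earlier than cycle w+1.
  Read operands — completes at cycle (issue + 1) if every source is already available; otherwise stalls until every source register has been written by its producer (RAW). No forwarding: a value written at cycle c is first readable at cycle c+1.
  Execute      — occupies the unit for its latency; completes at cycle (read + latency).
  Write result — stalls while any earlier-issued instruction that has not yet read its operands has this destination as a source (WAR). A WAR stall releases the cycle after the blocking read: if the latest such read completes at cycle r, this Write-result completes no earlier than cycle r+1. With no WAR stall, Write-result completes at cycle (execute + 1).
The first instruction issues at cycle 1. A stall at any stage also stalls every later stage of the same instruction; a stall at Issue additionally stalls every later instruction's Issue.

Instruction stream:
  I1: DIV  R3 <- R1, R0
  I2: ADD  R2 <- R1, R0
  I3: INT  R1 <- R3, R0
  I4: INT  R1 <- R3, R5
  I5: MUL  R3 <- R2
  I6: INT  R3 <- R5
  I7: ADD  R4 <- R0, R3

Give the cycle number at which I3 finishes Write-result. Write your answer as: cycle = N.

cycle = 14

t=1  issue I1 (DIV)
t=2  I1 read-ops · issue I2 (ADD)
t=3  I2 read-ops · issue I3 (INT)
t=5  I2 finished on ADD
t=6  I2→R2
t=10  I1 finished on DIV
t=11  I1→R3
t=12  I3 read-ops
t=13  I3 finished on INT
t=14  I3→R1
t=15  issue I4 (INT)
t=16  I4 read-ops · issue I5 (MUL)
t=17  I4 finished on INT · I5 read-ops
t=18  I4→R1
t=21  I5 finished on MUL
t=22  I5→R3
t=23  issue I6 (INT)
t=24  I6 read-ops · issue I7 (ADD)
t=25  I6 finished on INT
t=26  I6→R3
t=27  I7 read-ops
t=29  I7 finished on ADD
t=30  I7→R4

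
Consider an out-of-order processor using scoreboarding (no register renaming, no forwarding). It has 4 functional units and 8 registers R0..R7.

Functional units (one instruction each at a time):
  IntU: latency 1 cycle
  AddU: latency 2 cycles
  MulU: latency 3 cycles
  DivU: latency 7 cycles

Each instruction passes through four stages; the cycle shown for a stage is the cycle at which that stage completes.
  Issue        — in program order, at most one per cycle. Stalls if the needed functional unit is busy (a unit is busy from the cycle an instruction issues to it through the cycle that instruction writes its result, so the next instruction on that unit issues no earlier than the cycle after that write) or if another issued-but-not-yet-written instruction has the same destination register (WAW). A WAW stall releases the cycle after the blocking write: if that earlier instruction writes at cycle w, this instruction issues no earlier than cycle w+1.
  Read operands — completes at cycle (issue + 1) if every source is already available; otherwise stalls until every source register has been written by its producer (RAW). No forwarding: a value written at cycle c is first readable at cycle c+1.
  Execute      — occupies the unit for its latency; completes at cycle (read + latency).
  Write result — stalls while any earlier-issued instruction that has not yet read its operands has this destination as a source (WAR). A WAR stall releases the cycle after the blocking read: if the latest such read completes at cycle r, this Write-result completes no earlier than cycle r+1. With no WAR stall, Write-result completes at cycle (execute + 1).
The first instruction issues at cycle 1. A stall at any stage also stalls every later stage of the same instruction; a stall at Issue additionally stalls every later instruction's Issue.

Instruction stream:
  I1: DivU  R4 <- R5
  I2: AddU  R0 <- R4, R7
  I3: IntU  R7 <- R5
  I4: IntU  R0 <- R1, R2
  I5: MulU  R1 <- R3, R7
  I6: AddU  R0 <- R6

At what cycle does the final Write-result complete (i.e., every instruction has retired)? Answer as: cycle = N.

cycle 1: I1→DivU
cycle 2: I1 RO | I2→AddU
cycle 3: I3→IntU
cycle 4: I3 RO
cycle 5: I3 EX
cycle 9: I1 EX
cycle 10: I1 WR R4
cycle 11: I2 RO
cycle 12: I3 WR R7
cycle 13: I2 EX
cycle 14: I2 WR R0
cycle 15: I4→IntU
cycle 16: I4 RO | I5→MulU
cycle 17: I4 EX | I5 RO
cycle 18: I4 WR R0
cycle 19: I6→AddU
cycle 20: I5 EX | I6 RO
cycle 21: I5 WR R1
cycle 22: I6 EX
cycle 23: I6 WR R0

cycle = 23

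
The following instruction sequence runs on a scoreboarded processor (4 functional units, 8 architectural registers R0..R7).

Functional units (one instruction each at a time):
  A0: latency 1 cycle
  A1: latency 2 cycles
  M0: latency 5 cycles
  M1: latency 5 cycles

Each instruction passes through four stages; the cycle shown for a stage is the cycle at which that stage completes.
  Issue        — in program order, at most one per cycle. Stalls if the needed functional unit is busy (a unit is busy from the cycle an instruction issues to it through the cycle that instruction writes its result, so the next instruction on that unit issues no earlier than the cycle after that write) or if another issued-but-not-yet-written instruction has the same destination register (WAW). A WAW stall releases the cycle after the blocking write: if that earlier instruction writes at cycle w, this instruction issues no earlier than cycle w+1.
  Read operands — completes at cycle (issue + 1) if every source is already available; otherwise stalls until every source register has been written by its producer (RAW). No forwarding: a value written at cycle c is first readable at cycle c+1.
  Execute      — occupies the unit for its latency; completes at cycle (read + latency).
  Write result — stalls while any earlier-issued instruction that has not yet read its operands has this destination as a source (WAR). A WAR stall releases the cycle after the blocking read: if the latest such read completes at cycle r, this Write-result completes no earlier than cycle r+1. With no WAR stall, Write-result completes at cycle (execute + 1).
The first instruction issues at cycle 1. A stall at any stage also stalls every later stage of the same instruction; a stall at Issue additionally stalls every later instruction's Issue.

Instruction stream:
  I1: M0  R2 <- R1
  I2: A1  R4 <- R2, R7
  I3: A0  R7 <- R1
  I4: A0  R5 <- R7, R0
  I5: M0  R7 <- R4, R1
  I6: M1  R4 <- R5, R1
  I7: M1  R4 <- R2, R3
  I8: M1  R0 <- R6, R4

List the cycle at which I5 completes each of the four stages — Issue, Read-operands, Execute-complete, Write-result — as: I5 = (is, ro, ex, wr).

I5 = (12, 13, 18, 19)

[1] I1→M0
[2] I1 RO, I2→A1
[3] I3→A0
[4] I3 RO
[5] I3 EX
[7] I1 EX
[8] I1 WR R2
[9] I2 RO
[10] I3 WR R7
[11] I2 EX, I4→A0
[12] I2 WR R4, I4 RO, I5→M0
[13] I4 EX, I5 RO, I6→M1
[14] I4 WR R5
[15] I6 RO
[18] I5 EX
[19] I5 WR R7
[20] I6 EX
[21] I6 WR R4
[22] I7→M1
[23] I7 RO
[28] I7 EX
[29] I7 WR R4
[30] I8→M1
[31] I8 RO
[36] I8 EX
[37] I8 WR R0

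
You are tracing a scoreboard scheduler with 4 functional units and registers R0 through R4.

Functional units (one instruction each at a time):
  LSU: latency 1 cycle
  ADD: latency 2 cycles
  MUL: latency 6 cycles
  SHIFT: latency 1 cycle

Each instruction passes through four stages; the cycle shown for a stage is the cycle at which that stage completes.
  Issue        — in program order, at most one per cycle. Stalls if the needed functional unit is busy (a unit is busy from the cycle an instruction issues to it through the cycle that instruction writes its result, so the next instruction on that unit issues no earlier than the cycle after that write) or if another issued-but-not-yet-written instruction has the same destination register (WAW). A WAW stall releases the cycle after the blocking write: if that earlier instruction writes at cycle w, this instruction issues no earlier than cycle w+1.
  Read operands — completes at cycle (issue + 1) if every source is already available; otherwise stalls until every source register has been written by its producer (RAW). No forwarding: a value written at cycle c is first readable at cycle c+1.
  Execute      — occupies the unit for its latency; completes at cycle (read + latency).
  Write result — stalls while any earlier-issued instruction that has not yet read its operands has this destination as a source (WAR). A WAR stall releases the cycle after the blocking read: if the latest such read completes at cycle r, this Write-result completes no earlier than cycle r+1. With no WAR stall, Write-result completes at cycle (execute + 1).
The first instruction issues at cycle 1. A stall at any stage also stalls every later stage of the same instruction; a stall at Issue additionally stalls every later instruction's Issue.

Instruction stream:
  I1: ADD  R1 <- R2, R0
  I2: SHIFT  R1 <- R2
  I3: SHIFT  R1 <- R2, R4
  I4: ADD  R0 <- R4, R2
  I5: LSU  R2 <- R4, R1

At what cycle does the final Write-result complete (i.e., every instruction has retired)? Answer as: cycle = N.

I1: IS=1 RO=2 EX=4 WR=5
I2: IS=6 RO=7 EX=8 WR=9  [WAW R1: wait I1 write@5]
I3: IS=10 RO=11 EX=12 WR=13  [struct: SHIFT busy until I2 writes@9]
I4: IS=11 RO=12 EX=14 WR=15
I5: IS=12 RO=14 EX=15 WR=16  [RAW R1: wait I3 write@13]

cycle = 16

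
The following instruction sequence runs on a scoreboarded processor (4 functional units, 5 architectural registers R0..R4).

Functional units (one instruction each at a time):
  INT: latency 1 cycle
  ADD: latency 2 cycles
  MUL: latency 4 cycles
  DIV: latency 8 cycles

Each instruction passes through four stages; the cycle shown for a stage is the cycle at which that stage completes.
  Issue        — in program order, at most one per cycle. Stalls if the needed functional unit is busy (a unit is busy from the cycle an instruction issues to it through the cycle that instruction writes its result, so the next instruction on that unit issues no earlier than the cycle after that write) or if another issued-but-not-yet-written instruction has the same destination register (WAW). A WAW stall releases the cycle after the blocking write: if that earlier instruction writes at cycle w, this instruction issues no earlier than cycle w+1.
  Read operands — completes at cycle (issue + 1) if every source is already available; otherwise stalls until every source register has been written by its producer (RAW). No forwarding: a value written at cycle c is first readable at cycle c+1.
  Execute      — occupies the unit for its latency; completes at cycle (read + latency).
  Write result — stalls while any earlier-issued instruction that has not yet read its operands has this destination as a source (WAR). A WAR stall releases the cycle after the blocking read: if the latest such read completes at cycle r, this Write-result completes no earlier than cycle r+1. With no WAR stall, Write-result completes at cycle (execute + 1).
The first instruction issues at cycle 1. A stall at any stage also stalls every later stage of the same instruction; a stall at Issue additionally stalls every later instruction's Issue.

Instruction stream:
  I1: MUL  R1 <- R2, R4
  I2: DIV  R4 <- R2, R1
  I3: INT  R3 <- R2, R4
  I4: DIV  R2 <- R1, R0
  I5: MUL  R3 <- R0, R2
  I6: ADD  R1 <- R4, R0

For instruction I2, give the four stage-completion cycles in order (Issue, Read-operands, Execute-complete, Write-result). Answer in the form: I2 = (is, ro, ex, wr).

I1 -> (1, 2, 6, 7)
I2 -> (2, 8, 16, 17)  // RAW R1: wait I1 write@7
I3 -> (3, 18, 19, 20)  // RAW R4: wait I2 write@17
I4 -> (18, 19, 27, 28)  // struct: DIV busy until I2 writes@17
I5 -> (21, 29, 33, 34)  // WAW R3: wait I3 write@20, RAW R2: wait I4 write@28
I6 -> (22, 23, 25, 26)

I2 = (2, 8, 16, 17)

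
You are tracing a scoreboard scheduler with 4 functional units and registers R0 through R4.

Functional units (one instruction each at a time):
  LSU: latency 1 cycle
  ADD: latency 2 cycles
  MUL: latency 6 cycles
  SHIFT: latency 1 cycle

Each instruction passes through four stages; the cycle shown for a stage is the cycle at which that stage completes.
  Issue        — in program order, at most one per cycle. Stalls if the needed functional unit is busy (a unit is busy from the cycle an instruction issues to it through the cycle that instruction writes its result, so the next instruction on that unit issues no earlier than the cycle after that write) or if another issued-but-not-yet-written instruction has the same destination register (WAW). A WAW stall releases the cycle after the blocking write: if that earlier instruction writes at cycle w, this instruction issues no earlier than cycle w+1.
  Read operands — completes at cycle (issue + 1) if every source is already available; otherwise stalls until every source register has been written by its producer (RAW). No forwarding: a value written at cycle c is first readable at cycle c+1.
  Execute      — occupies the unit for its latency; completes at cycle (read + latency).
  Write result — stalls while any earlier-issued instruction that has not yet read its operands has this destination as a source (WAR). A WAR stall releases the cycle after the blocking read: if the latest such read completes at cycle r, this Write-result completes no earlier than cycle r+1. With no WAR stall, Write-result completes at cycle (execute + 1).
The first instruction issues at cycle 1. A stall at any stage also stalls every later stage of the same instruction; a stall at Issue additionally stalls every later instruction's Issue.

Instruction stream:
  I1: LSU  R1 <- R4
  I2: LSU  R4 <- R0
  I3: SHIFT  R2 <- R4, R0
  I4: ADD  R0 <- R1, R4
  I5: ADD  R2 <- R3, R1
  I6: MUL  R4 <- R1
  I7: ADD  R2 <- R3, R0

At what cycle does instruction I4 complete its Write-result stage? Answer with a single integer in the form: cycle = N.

cycle = 12

c1: I1 issues→LSU
c2: I1 reads
c3: I1 exec-done
c4: I1 writes R1
c5: I2 issues→LSU
c6: I2 reads; I3 issues→SHIFT
c7: I2 exec-done; I4 issues→ADD
c8: I2 writes R4
c9: I3 reads; I4 reads
c10: I3 exec-done
c11: I3 writes R2; I4 exec-done
c12: I4 writes R0
c13: I5 issues→ADD
c14: I5 reads; I6 issues→MUL
c15: I6 reads
c16: I5 exec-done
c17: I5 writes R2
c18: I7 issues→ADD
c19: I7 reads
c21: I6 exec-done; I7 exec-done
c22: I6 writes R4; I7 writes R2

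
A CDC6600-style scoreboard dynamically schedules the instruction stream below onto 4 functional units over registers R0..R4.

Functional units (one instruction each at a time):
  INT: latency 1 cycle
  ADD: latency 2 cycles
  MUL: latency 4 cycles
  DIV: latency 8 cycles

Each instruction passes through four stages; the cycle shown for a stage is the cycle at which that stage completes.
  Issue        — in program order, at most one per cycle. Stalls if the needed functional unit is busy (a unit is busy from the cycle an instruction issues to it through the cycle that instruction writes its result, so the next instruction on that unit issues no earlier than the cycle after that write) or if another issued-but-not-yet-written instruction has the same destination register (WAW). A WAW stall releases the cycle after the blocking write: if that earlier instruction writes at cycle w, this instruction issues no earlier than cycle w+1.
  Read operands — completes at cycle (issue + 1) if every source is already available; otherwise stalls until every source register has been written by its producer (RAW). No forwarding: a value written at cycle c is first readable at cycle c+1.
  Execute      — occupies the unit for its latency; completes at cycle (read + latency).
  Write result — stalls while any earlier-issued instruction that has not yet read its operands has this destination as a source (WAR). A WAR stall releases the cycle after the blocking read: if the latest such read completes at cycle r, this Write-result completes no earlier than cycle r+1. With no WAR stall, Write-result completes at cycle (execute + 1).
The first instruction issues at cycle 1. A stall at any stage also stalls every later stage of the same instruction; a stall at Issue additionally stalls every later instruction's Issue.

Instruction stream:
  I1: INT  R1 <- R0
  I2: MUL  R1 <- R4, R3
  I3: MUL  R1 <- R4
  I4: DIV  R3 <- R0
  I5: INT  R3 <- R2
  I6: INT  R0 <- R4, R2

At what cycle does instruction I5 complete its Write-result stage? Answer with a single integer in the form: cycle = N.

cycle = 27

c1: I1 dispatched to INT
c2: I1 operands ready
c3: I1 complete
c4: R1←I1
c5: I2 dispatched to MUL
c6: I2 operands ready
c10: I2 complete
c11: R1←I2
c12: I3 dispatched to MUL
c13: I3 operands ready | I4 dispatched to DIV
c14: I4 operands ready
c17: I3 complete
c18: R1←I3
c22: I4 complete
c23: R3←I4
c24: I5 dispatched to INT
c25: I5 operands ready
c26: I5 complete
c27: R3←I5
c28: I6 dispatched to INT
c29: I6 operands ready
c30: I6 complete
c31: R0←I6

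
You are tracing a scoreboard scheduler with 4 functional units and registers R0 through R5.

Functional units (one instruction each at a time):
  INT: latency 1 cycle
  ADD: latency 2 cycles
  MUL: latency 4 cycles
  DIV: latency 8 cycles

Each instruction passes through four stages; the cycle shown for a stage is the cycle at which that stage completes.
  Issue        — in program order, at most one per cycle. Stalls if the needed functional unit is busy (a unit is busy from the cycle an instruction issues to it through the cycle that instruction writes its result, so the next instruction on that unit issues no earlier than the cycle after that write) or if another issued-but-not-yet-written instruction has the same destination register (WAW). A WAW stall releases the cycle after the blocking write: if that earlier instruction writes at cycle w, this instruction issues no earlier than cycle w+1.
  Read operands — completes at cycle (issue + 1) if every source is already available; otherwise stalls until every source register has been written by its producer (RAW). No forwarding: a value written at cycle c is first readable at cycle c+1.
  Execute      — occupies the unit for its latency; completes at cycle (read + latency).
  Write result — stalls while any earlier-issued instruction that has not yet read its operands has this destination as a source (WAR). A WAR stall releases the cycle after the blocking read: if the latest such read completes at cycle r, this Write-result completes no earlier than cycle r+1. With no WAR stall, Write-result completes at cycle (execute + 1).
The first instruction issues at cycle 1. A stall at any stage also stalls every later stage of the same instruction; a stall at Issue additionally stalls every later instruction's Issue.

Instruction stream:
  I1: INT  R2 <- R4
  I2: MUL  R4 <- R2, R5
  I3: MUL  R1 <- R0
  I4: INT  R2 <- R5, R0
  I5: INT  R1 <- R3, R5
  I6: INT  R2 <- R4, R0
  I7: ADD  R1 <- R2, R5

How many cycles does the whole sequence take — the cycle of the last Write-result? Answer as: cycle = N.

[I1] 1/2/3/4
[I2] 2/5/9/10  (RAW R2: wait I1 write@4)
[I3] 11/12/16/17  (struct: MUL busy until I2 writes@10)
[I4] 12/13/14/15
[I5] 18/19/20/21  (WAW R1: wait I3 write@17)
[I6] 22/23/24/25  (struct: INT busy until I5 writes@21)
[I7] 23/26/28/29  (RAW R2: wait I6 write@25)

cycle = 29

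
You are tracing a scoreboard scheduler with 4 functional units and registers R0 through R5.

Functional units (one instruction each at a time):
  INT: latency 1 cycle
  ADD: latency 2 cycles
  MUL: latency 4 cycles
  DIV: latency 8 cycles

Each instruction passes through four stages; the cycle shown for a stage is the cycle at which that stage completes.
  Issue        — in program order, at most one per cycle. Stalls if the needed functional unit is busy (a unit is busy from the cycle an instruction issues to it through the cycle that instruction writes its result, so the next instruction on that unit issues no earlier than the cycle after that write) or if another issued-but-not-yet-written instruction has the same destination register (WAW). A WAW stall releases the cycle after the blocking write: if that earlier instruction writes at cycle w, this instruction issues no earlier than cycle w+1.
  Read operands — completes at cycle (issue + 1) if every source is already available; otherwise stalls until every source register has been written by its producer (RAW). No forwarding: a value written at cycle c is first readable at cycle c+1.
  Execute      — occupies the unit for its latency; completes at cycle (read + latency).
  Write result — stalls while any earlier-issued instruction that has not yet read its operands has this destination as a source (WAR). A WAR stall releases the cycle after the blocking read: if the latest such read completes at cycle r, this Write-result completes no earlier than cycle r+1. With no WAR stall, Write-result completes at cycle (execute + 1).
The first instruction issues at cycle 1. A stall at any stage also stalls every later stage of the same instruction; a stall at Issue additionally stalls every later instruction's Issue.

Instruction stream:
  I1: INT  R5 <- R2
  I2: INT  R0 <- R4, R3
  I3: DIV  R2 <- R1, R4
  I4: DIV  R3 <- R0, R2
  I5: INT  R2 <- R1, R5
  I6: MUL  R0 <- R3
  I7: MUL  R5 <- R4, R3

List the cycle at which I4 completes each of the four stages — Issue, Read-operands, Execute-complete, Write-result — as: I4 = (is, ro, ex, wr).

I4 = (17, 18, 26, 27)

  I1 | 1 | 2 | 3 | 4
  I2 | 5 | 6 | 7 | 8   struct: INT busy until I1 writes@4
  I3 | 6 | 7 | 15 | 16
  I4 | 17 | 18 | 26 | 27   struct: DIV busy until I3 writes@16
  I5 | 18 | 19 | 20 | 21
  I6 | 19 | 28 | 32 | 33   RAW R3: wait I4 write@27
  I7 | 34 | 35 | 39 | 40   struct: MUL busy until I6 writes@33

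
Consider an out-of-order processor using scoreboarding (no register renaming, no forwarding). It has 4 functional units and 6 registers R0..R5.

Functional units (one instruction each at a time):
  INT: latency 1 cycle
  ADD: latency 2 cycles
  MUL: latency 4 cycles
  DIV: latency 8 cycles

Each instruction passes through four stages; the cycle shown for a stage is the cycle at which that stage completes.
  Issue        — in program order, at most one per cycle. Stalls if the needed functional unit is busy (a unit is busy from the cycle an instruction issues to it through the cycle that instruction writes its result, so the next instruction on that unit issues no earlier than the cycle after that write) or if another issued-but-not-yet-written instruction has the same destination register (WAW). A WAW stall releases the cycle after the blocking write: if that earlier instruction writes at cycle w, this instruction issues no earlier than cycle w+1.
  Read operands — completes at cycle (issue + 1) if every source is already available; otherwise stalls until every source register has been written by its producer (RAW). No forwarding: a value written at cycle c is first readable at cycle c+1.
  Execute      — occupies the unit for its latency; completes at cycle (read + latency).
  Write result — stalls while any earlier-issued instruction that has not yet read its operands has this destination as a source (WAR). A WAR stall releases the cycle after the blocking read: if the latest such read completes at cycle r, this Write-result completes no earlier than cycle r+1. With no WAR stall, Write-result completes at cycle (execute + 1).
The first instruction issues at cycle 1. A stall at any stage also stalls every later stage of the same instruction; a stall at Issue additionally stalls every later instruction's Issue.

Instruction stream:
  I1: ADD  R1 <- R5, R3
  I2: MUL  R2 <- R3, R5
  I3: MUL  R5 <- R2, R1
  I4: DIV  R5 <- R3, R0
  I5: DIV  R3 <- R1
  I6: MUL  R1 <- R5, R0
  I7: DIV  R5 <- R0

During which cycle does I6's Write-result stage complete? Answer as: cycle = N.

cycle = 34

  I1 | 1 | 2 | 4 | 5
  I2 | 2 | 3 | 7 | 8
  I3 | 9 | 10 | 14 | 15   struct: MUL busy until I2 writes@8
  I4 | 16 | 17 | 25 | 26   WAW R5: wait I3 write@15
  I5 | 27 | 28 | 36 | 37   struct: DIV busy until I4 writes@26
  I6 | 28 | 29 | 33 | 34
  I7 | 38 | 39 | 47 | 48   struct: DIV busy until I5 writes@37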